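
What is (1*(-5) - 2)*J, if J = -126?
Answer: 882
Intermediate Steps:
(1*(-5) - 2)*J = (1*(-5) - 2)*(-126) = (-5 - 2)*(-126) = -7*(-126) = 882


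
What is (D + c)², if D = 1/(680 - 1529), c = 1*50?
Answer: 1801917601/720801 ≈ 2499.9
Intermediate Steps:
c = 50
D = -1/849 (D = 1/(-849) = -1/849 ≈ -0.0011779)
(D + c)² = (-1/849 + 50)² = (42449/849)² = 1801917601/720801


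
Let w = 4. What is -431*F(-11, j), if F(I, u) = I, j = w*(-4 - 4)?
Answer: 4741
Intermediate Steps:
j = -32 (j = 4*(-4 - 4) = 4*(-8) = -32)
-431*F(-11, j) = -431*(-11) = 4741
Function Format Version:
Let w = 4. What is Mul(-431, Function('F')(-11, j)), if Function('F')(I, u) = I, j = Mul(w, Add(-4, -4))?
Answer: 4741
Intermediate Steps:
j = -32 (j = Mul(4, Add(-4, -4)) = Mul(4, -8) = -32)
Mul(-431, Function('F')(-11, j)) = Mul(-431, -11) = 4741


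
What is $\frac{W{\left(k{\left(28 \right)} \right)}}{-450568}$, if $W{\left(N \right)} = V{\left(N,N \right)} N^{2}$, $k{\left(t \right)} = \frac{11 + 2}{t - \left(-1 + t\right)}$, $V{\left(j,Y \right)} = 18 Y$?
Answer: $- \frac{19773}{225284} \approx -0.087769$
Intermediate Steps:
$k{\left(t \right)} = 13$ ($k{\left(t \right)} = \frac{13}{1} = 13 \cdot 1 = 13$)
$W{\left(N \right)} = 18 N^{3}$ ($W{\left(N \right)} = 18 N N^{2} = 18 N^{3}$)
$\frac{W{\left(k{\left(28 \right)} \right)}}{-450568} = \frac{18 \cdot 13^{3}}{-450568} = 18 \cdot 2197 \left(- \frac{1}{450568}\right) = 39546 \left(- \frac{1}{450568}\right) = - \frac{19773}{225284}$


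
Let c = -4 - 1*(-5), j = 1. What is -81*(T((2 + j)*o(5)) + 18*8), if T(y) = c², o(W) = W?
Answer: -11745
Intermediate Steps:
c = 1 (c = -4 + 5 = 1)
T(y) = 1 (T(y) = 1² = 1)
-81*(T((2 + j)*o(5)) + 18*8) = -81*(1 + 18*8) = -81*(1 + 144) = -81*145 = -11745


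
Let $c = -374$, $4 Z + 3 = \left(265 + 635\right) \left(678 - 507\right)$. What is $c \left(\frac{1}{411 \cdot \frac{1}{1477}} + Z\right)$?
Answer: $- \frac{11829166525}{822} \approx -1.4391 \cdot 10^{7}$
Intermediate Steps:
$Z = \frac{153897}{4}$ ($Z = - \frac{3}{4} + \frac{\left(265 + 635\right) \left(678 - 507\right)}{4} = - \frac{3}{4} + \frac{900 \cdot 171}{4} = - \frac{3}{4} + \frac{1}{4} \cdot 153900 = - \frac{3}{4} + 38475 = \frac{153897}{4} \approx 38474.0$)
$c \left(\frac{1}{411 \cdot \frac{1}{1477}} + Z\right) = - 374 \left(\frac{1}{411 \cdot \frac{1}{1477}} + \frac{153897}{4}\right) = - 374 \left(\frac{1}{\frac{411}{1477}} + \frac{153897}{4}\right) = - 374 \left(\frac{1477}{411} + \frac{153897}{4}\right) = \left(-374\right) \frac{63257575}{1644} = - \frac{11829166525}{822}$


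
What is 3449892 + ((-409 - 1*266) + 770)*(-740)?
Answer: 3379592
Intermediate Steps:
3449892 + ((-409 - 1*266) + 770)*(-740) = 3449892 + ((-409 - 266) + 770)*(-740) = 3449892 + (-675 + 770)*(-740) = 3449892 + 95*(-740) = 3449892 - 70300 = 3379592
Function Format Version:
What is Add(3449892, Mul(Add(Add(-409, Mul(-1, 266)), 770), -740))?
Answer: 3379592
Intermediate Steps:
Add(3449892, Mul(Add(Add(-409, Mul(-1, 266)), 770), -740)) = Add(3449892, Mul(Add(Add(-409, -266), 770), -740)) = Add(3449892, Mul(Add(-675, 770), -740)) = Add(3449892, Mul(95, -740)) = Add(3449892, -70300) = 3379592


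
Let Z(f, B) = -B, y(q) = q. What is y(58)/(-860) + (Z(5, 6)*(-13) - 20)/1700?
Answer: -609/18275 ≈ -0.033324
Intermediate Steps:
y(58)/(-860) + (Z(5, 6)*(-13) - 20)/1700 = 58/(-860) + (-1*6*(-13) - 20)/1700 = 58*(-1/860) + (-6*(-13) - 20)*(1/1700) = -29/430 + (78 - 20)*(1/1700) = -29/430 + 58*(1/1700) = -29/430 + 29/850 = -609/18275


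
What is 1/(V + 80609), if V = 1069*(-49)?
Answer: 1/28228 ≈ 3.5426e-5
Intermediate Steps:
V = -52381
1/(V + 80609) = 1/(-52381 + 80609) = 1/28228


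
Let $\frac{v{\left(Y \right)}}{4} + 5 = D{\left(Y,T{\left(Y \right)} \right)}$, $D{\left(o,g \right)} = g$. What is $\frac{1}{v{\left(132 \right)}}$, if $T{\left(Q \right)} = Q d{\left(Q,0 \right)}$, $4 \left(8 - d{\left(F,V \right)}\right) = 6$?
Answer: $\frac{1}{3412} \approx 0.00029308$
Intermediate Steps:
$d{\left(F,V \right)} = \frac{13}{2}$ ($d{\left(F,V \right)} = 8 - \frac{3}{2} = \frac{13}{2}$)
$T{\left(Q \right)} = \frac{13 Q}{2}$ ($T{\left(Q \right)} = Q \frac{13}{2} = \frac{13 Q}{2}$)
$v{\left(Y \right)} = -20 + 26 Y$ ($v{\left(Y \right)} = -20 + 4 \frac{13 Y}{2} = -20 + 26 Y$)
$\frac{1}{v{\left(132 \right)}} = \frac{1}{-20 + 26 \cdot 132} = \frac{1}{-20 + 3432} = \frac{1}{3412}$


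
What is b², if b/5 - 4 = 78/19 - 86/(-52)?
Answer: 581051025/244036 ≈ 2381.0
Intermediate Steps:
b = 24105/494 (b = 20 + 5*(78/19 - 86/(-52)) = 20 + 5*(78*(1/19) - 86*(-1/52)) = 20 + 5*(78/19 + 43/26) = 20 + 5*(2845/494) = 20 + 14225/494 = 24105/494 ≈ 48.796)
b² = (24105/494)² = 581051025/244036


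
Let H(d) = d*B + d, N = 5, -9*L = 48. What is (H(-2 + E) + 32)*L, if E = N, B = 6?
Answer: -848/3 ≈ -282.67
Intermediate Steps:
L = -16/3 (L = -1/9*48 = -16/3 ≈ -5.3333)
E = 5
H(d) = 7*d (H(d) = d*6 + d = 6*d + d = 7*d)
(H(-2 + E) + 32)*L = (7*(-2 + 5) + 32)*(-16/3) = (7*3 + 32)*(-16/3) = (21 + 32)*(-16/3) = 53*(-16/3) = -848/3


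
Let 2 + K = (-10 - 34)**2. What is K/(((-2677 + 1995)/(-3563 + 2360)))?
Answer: 1163301/341 ≈ 3411.4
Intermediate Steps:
K = 1934 (K = -2 + (-10 - 34)**2 = -2 + (-44)**2 = -2 + 1936 = 1934)
K/(((-2677 + 1995)/(-3563 + 2360))) = 1934/(((-2677 + 1995)/(-3563 + 2360))) = 1934/((-682/(-1203))) = 1934/((-682*(-1/1203))) = 1934/(682/1203) = 1934*(1203/682) = 1163301/341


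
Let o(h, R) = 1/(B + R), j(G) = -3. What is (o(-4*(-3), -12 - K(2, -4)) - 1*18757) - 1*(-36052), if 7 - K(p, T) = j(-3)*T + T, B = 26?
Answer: 259426/15 ≈ 17295.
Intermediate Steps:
K(p, T) = 7 + 2*T (K(p, T) = 7 - (-3*T + T) = 7 - (-2)*T = 7 + 2*T)
o(h, R) = 1/(26 + R)
(o(-4*(-3), -12 - K(2, -4)) - 1*18757) - 1*(-36052) = (1/(26 + (-12 - (7 + 2*(-4)))) - 1*18757) - 1*(-36052) = (1/(26 + (-12 - (7 - 8))) - 18757) + 36052 = (1/(26 + (-12 - 1*(-1))) - 18757) + 36052 = (1/(26 + (-12 + 1)) - 18757) + 36052 = (1/(26 - 11) - 18757) + 36052 = (1/15 - 18757) + 36052 = -281354/15 + 36052 = 259426/15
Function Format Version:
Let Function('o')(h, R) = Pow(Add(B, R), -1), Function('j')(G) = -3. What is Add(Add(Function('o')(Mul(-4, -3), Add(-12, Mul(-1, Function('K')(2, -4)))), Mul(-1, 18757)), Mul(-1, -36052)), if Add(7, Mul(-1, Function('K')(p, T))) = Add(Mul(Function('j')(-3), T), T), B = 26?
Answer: Rational(259426, 15) ≈ 17295.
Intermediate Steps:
Function('K')(p, T) = Add(7, Mul(2, T)) (Function('K')(p, T) = Add(7, Mul(-1, Add(Mul(-3, T), T))) = Add(7, Mul(-1, Mul(-2, T))) = Add(7, Mul(2, T)))
Function('o')(h, R) = Pow(Add(26, R), -1)
Add(Add(Function('o')(Mul(-4, -3), Add(-12, Mul(-1, Function('K')(2, -4)))), Mul(-1, 18757)), Mul(-1, -36052)) = Add(Add(Pow(Add(26, Add(-12, Mul(-1, Add(7, Mul(2, -4))))), -1), Mul(-1, 18757)), Mul(-1, -36052)) = Add(Add(Pow(Add(26, Add(-12, Mul(-1, Add(7, -8)))), -1), -18757), 36052) = Add(Add(Pow(Add(26, Add(-12, Mul(-1, -1))), -1), -18757), 36052) = Add(Add(Pow(Add(26, Add(-12, 1)), -1), -18757), 36052) = Add(Add(Pow(Add(26, -11), -1), -18757), 36052) = Add(Add(Pow(15, -1), -18757), 36052) = Add(Add(Rational(1, 15), -18757), 36052) = Add(Rational(-281354, 15), 36052) = Rational(259426, 15)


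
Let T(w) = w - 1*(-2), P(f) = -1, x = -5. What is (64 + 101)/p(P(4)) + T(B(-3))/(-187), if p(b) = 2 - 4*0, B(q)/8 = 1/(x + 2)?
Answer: 92569/1122 ≈ 82.504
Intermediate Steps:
B(q) = -8/3 (B(q) = 8/(-5 + 2) = 8/(-3) = 8*(-⅓) = -8/3)
p(b) = 2 (p(b) = 2 + 0 = 2)
T(w) = 2 + w (T(w) = w + 2 = 2 + w)
(64 + 101)/p(P(4)) + T(B(-3))/(-187) = (64 + 101)/2 + (2 - 8/3)/(-187) = 165*(½) - ⅔*(-1/187) = 165/2 + 2/561 = 92569/1122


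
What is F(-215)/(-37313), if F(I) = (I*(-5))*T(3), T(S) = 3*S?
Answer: -9675/37313 ≈ -0.25929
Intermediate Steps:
F(I) = -45*I (F(I) = (I*(-5))*(3*3) = -5*I*9 = -45*I)
F(-215)/(-37313) = -45*(-215)/(-37313) = 9675*(-1/37313) = -9675/37313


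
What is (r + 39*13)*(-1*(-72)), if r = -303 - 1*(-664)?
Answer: 62496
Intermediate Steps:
r = 361 (r = -303 + 664 = 361)
(r + 39*13)*(-1*(-72)) = (361 + 39*13)*(-1*(-72)) = (361 + 507)*72 = 868*72 = 62496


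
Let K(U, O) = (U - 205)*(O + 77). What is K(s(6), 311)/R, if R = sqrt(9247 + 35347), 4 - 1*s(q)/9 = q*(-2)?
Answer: -11834*sqrt(44594)/22297 ≈ -112.08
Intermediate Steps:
s(q) = 36 + 18*q (s(q) = 36 - 9*q*(-2) = 36 - (-18)*q = 36 + 18*q)
K(U, O) = (-205 + U)*(77 + O)
R = sqrt(44594) ≈ 211.17
K(s(6), 311)/R = (-15785 - 205*311 + 77*(36 + 18*6) + 311*(36 + 18*6))/(sqrt(44594)) = (-15785 - 63755 + 77*(36 + 108) + 311*(36 + 108))*(sqrt(44594)/44594) = (-15785 - 63755 + 77*144 + 311*144)*(sqrt(44594)/44594) = (-15785 - 63755 + 11088 + 44784)*(sqrt(44594)/44594) = -11834*sqrt(44594)/22297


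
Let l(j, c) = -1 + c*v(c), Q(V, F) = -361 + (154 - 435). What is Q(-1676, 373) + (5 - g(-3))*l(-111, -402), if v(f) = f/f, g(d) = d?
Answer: -3866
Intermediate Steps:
v(f) = 1
Q(V, F) = -642 (Q(V, F) = -361 - 281 = -642)
l(j, c) = -1 + c (l(j, c) = -1 + c*1 = -1 + c)
Q(-1676, 373) + (5 - g(-3))*l(-111, -402) = -642 + (5 - 1*(-3))*(-1 - 402) = -642 + (5 + 3)*(-403) = -642 + 8*(-403) = -642 - 3224 = -3866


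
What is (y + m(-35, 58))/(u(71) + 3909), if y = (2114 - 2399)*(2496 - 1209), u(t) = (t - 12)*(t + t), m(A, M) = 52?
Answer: -366743/12287 ≈ -29.848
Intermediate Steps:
u(t) = 2*t*(-12 + t) (u(t) = (-12 + t)*(2*t) = 2*t*(-12 + t))
y = -366795 (y = -285*1287 = -366795)
(y + m(-35, 58))/(u(71) + 3909) = (-366795 + 52)/(2*71*(-12 + 71) + 3909) = -366743/(2*71*59 + 3909) = -366743/(8378 + 3909) = -366743/12287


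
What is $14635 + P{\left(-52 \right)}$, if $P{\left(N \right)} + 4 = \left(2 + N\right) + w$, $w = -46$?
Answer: $14535$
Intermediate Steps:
$P{\left(N \right)} = -48 + N$ ($P{\left(N \right)} = -4 + \left(\left(2 + N\right) - 46\right) = -4 + \left(-44 + N\right) = -48 + N$)
$14635 + P{\left(-52 \right)} = 14635 - 100 = 14535$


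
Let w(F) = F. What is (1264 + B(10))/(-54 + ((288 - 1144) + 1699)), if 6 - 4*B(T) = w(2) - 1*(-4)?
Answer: 1264/789 ≈ 1.6020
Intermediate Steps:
B(T) = 0 (B(T) = 3/2 - (2 - 1*(-4))/4 = 3/2 - (2 + 4)/4 = 3/2 - ¼*6 = 3/2 - 3/2 = 0)
(1264 + B(10))/(-54 + ((288 - 1144) + 1699)) = (1264 + 0)/(-54 + ((288 - 1144) + 1699)) = 1264/(-54 + (-856 + 1699)) = 1264/(-54 + 843) = 1264/789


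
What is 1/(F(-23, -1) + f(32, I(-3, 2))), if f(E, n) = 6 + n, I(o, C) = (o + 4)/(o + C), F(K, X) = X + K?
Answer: -1/19 ≈ -0.052632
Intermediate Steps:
F(K, X) = K + X
I(o, C) = (4 + o)/(C + o)
1/(F(-23, -1) + f(32, I(-3, 2))) = 1/((-23 - 1) + (6 + (4 - 3)/(2 - 3))) = 1/(-24 + (6 + 1/(-1))) = 1/(-24 + (6 - 1*1)) = 1/(-24 + (6 - 1)) = 1/(-24 + 5) = 1/(-19) = -1/19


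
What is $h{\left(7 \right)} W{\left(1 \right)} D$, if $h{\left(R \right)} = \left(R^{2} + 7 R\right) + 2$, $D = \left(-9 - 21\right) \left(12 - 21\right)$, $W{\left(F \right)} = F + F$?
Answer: $54000$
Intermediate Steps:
$W{\left(F \right)} = 2 F$
$D = 270$ ($D = \left(-30\right) \left(-9\right) = 270$)
$h{\left(R \right)} = 2 + R^{2} + 7 R$
$h{\left(7 \right)} W{\left(1 \right)} D = \left(2 + 7^{2} + 7 \cdot 7\right) 2 \cdot 1 \cdot 270 = \left(2 + 49 + 49\right) 2 \cdot 270 = 100 \cdot 2 \cdot 270 = 200 \cdot 270 = 54000$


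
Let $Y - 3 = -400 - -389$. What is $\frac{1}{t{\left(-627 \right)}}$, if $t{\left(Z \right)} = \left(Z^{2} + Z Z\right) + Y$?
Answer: $\frac{1}{786250} \approx 1.2719 \cdot 10^{-6}$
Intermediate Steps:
$Y = -8$ ($Y = 3 - 11 = -8$)
$t{\left(Z \right)} = -8 + 2 Z^{2}$ ($t{\left(Z \right)} = \left(Z^{2} + Z Z\right) - 8 = \left(Z^{2} + Z^{2}\right) - 8 = 2 Z^{2} - 8 = -8 + 2 Z^{2}$)
$\frac{1}{t{\left(-627 \right)}} = \frac{1}{-8 + 2 \left(-627\right)^{2}} = \frac{1}{-8 + 2 \cdot 393129} = \frac{1}{-8 + 786258} = \frac{1}{786250}$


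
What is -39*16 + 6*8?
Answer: -576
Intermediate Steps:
-39*16 + 6*8 = -624 + 48 = -576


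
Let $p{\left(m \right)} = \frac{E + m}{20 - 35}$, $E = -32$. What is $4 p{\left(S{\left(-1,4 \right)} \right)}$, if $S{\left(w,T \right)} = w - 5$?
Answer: $\frac{152}{15} \approx 10.133$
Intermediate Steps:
$S{\left(w,T \right)} = -5 + w$
$p{\left(m \right)} = \frac{32}{15} - \frac{m}{15}$ ($p{\left(m \right)} = \frac{-32 + m}{20 - 35} = \frac{-32 + m}{-15} = \left(-32 + m\right) \left(- \frac{1}{15}\right) = \frac{32}{15} - \frac{m}{15}$)
$4 p{\left(S{\left(-1,4 \right)} \right)} = 4 \left(\frac{32}{15} - \frac{-5 - 1}{15}\right) = 4 \left(\frac{32}{15} - - \frac{2}{5}\right) = 4 \left(\frac{32}{15} + \frac{2}{5}\right) = 4 \cdot \frac{38}{15} = \frac{152}{15}$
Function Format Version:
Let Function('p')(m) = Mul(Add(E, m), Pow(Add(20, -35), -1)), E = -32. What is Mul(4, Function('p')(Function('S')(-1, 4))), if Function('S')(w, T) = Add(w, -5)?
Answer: Rational(152, 15) ≈ 10.133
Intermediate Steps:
Function('S')(w, T) = Add(-5, w)
Function('p')(m) = Add(Rational(32, 15), Mul(Rational(-1, 15), m)) (Function('p')(m) = Mul(Add(-32, m), Pow(Add(20, -35), -1)) = Mul(Add(-32, m), Pow(-15, -1)) = Mul(Add(-32, m), Rational(-1, 15)) = Add(Rational(32, 15), Mul(Rational(-1, 15), m)))
Mul(4, Function('p')(Function('S')(-1, 4))) = Mul(4, Add(Rational(32, 15), Mul(Rational(-1, 15), Add(-5, -1)))) = Mul(4, Add(Rational(32, 15), Mul(Rational(-1, 15), -6))) = Mul(4, Add(Rational(32, 15), Rational(2, 5))) = Mul(4, Rational(38, 15)) = Rational(152, 15)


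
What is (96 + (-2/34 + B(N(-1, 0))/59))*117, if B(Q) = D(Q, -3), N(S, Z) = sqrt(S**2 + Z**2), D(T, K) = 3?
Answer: 11264760/1003 ≈ 11231.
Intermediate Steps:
B(Q) = 3
(96 + (-2/34 + B(N(-1, 0))/59))*117 = (96 + (-2/34 + 3/59))*117 = (96 + (-2*1/34 + 3*(1/59)))*117 = (96 + (-1/17 + 3/59))*117 = (96 - 8/1003)*117 = (96280/1003)*117 = 11264760/1003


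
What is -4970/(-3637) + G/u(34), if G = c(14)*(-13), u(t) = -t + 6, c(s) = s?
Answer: 57221/7274 ≈ 7.8665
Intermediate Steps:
u(t) = 6 - t
G = -182 (G = 14*(-13) = -182)
-4970/(-3637) + G/u(34) = -4970/(-3637) - 182/(6 - 1*34) = -4970*(-1/3637) - 182/(6 - 34) = 4970/3637 - 182/(-28) = 4970/3637 - 182*(-1/28) = 4970/3637 + 13/2 = 57221/7274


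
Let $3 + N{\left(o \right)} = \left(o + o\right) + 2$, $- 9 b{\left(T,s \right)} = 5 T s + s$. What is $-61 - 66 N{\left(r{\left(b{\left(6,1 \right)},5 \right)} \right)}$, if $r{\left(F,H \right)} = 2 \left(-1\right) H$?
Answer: $1325$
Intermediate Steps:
$b{\left(T,s \right)} = - \frac{s}{9} - \frac{5 T s}{9}$ ($b{\left(T,s \right)} = - \frac{5 T s + s}{9} = - \frac{s + 5 T s}{9} = - \frac{s}{9} - \frac{5 T s}{9}$)
$r{\left(F,H \right)} = - 2 H$
$N{\left(o \right)} = -1 + 2 o$ ($N{\left(o \right)} = -3 + \left(\left(o + o\right) + 2\right) = -3 + \left(2 o + 2\right) = -3 + \left(2 + 2 o\right) = -1 + 2 o$)
$-61 - 66 N{\left(r{\left(b{\left(6,1 \right)},5 \right)} \right)} = -61 - 66 \left(-1 + 2 \left(\left(-2\right) 5\right)\right) = -61 - 66 \left(-1 + 2 \left(-10\right)\right) = -61 - 66 \left(-1 - 20\right) = -61 - -1386 = -61 + 1386 = 1325$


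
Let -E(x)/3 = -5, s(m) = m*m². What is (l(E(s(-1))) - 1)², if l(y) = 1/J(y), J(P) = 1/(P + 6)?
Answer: 400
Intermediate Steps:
s(m) = m³
J(P) = 1/(6 + P)
E(x) = 15 (E(x) = -3*(-5) = 15)
l(y) = 6 + y (l(y) = 1/(1/(6 + y)) = 6 + y)
(l(E(s(-1))) - 1)² = ((6 + 15) - 1)² = (21 - 1)² = 20² = 400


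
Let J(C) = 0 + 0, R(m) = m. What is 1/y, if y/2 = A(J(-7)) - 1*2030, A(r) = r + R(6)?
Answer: -1/4048 ≈ -0.00024704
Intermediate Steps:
J(C) = 0
A(r) = 6 + r (A(r) = r + 6 = 6 + r)
y = -4048 (y = 2*((6 + 0) - 1*2030) = 2*(6 - 2030) = 2*(-2024) = -4048)
1/y = 1/(-4048) = -1/4048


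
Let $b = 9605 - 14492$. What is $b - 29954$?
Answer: $-34841$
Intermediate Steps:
$b = -4887$ ($b = 9605 - 14492 = -4887$)
$b - 29954 = -4887 - 29954 = -34841$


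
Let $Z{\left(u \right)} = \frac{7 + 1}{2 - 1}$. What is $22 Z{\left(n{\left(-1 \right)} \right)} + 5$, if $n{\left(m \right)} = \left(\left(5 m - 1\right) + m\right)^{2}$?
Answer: $181$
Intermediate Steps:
$n{\left(m \right)} = \left(-1 + 6 m\right)^{2}$ ($n{\left(m \right)} = \left(\left(-1 + 5 m\right) + m\right)^{2} = \left(-1 + 6 m\right)^{2}$)
$Z{\left(u \right)} = 8$ ($Z{\left(u \right)} = \frac{8}{1} = 8 \cdot 1 = 8$)
$22 Z{\left(n{\left(-1 \right)} \right)} + 5 = 22 \cdot 8 + 5 = 176 + 5 = 181$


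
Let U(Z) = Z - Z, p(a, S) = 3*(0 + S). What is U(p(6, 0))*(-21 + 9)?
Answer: 0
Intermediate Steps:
p(a, S) = 3*S
U(Z) = 0
U(p(6, 0))*(-21 + 9) = 0*(-21 + 9) = 0*(-12) = 0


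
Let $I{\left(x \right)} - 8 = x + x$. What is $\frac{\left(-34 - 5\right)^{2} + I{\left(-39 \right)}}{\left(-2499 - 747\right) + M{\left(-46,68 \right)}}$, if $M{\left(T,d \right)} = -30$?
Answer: $- \frac{1451}{3276} \approx -0.44292$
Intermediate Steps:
$I{\left(x \right)} = 8 + 2 x$ ($I{\left(x \right)} = 8 + \left(x + x\right) = 8 + 2 x$)
$\frac{\left(-34 - 5\right)^{2} + I{\left(-39 \right)}}{\left(-2499 - 747\right) + M{\left(-46,68 \right)}} = \frac{\left(-34 - 5\right)^{2} + \left(8 + 2 \left(-39\right)\right)}{\left(-2499 - 747\right) - 30} = \frac{\left(-39\right)^{2} + \left(8 - 78\right)}{\left(-2499 - 747\right) - 30} = \frac{1521 - 70}{-3246 - 30} = \frac{1451}{-3276} = 1451 \left(- \frac{1}{3276}\right) = - \frac{1451}{3276}$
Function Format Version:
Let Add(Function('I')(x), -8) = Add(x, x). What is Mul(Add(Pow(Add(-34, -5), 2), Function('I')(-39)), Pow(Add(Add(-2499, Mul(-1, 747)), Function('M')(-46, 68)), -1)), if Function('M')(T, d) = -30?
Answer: Rational(-1451, 3276) ≈ -0.44292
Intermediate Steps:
Function('I')(x) = Add(8, Mul(2, x)) (Function('I')(x) = Add(8, Add(x, x)) = Add(8, Mul(2, x)))
Mul(Add(Pow(Add(-34, -5), 2), Function('I')(-39)), Pow(Add(Add(-2499, Mul(-1, 747)), Function('M')(-46, 68)), -1)) = Mul(Add(Pow(Add(-34, -5), 2), Add(8, Mul(2, -39))), Pow(Add(Add(-2499, Mul(-1, 747)), -30), -1)) = Mul(Add(Pow(-39, 2), Add(8, -78)), Pow(Add(Add(-2499, -747), -30), -1)) = Mul(Add(1521, -70), Pow(Add(-3246, -30), -1)) = Mul(1451, Pow(-3276, -1)) = Mul(1451, Rational(-1, 3276)) = Rational(-1451, 3276)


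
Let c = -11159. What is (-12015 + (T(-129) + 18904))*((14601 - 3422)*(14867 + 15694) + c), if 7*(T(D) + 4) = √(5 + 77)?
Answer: 2352124340100 + 341630260*√82/7 ≈ 2.3526e+12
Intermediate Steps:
T(D) = -4 + √82/7 (T(D) = -4 + √(5 + 77)/7 = -4 + √82/7)
(-12015 + (T(-129) + 18904))*((14601 - 3422)*(14867 + 15694) + c) = (-12015 + ((-4 + √82/7) + 18904))*((14601 - 3422)*(14867 + 15694) - 11159) = (-12015 + (18900 + √82/7))*(11179*30561 - 11159) = (6885 + √82/7)*(341641419 - 11159) = (6885 + √82/7)*341630260 = 2352124340100 + 341630260*√82/7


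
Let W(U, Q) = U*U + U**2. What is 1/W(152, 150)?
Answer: 1/46208 ≈ 2.1641e-5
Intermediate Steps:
W(U, Q) = 2*U**2 (W(U, Q) = U**2 + U**2 = 2*U**2)
1/W(152, 150) = 1/(2*152**2) = 1/(2*23104) = 1/46208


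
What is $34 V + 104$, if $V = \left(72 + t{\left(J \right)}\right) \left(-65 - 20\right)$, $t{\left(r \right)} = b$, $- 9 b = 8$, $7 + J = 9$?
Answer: $- \frac{1848664}{9} \approx -2.0541 \cdot 10^{5}$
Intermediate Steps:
$J = 2$ ($J = -7 + 9 = 2$)
$b = - \frac{8}{9}$ ($b = \left(- \frac{1}{9}\right) 8 = - \frac{8}{9} \approx -0.88889$)
$t{\left(r \right)} = - \frac{8}{9}$
$V = - \frac{54400}{9}$ ($V = \left(72 - \frac{8}{9}\right) \left(-65 - 20\right) = \frac{640}{9} \left(-85\right) = - \frac{54400}{9} \approx -6044.4$)
$34 V + 104 = 34 \left(- \frac{54400}{9}\right) + 104 = - \frac{1849600}{9} + 104 = - \frac{1848664}{9}$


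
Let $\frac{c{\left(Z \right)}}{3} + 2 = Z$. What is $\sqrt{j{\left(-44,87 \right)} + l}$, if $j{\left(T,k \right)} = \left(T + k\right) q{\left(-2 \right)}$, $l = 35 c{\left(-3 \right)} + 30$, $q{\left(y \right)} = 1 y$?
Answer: $i \sqrt{581} \approx 24.104 i$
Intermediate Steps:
$q{\left(y \right)} = y$
$c{\left(Z \right)} = -6 + 3 Z$
$l = -495$ ($l = 35 \left(-6 + 3 \left(-3\right)\right) + 30 = 35 \left(-6 - 9\right) + 30 = 35 \left(-15\right) + 30 = -525 + 30 = -495$)
$j{\left(T,k \right)} = - 2 T - 2 k$ ($j{\left(T,k \right)} = \left(T + k\right) \left(-2\right) = - 2 T - 2 k$)
$\sqrt{j{\left(-44,87 \right)} + l} = \sqrt{\left(\left(-2\right) \left(-44\right) - 174\right) - 495} = \sqrt{\left(88 - 174\right) - 495} = \sqrt{-86 - 495} = \sqrt{-581} = i \sqrt{581}$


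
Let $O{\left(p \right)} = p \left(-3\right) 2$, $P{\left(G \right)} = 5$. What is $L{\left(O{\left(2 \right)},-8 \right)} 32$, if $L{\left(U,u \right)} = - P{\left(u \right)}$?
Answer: $-160$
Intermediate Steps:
$O{\left(p \right)} = - 6 p$ ($O{\left(p \right)} = - 3 p 2 = - 6 p$)
$L{\left(U,u \right)} = -5$ ($L{\left(U,u \right)} = \left(-1\right) 5 = -5$)
$L{\left(O{\left(2 \right)},-8 \right)} 32 = \left(-5\right) 32 = -160$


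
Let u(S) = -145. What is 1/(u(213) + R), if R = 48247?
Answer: 1/48102 ≈ 2.0789e-5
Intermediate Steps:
1/(u(213) + R) = 1/(-145 + 48247) = 1/48102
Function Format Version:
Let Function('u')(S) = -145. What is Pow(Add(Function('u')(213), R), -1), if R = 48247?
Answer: Rational(1, 48102) ≈ 2.0789e-5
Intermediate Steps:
Pow(Add(Function('u')(213), R), -1) = Pow(Add(-145, 48247), -1) = Pow(48102, -1) = Rational(1, 48102)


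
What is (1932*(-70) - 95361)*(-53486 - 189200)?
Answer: 55963634286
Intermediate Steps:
(1932*(-70) - 95361)*(-53486 - 189200) = (-135240 - 95361)*(-242686) = -230601*(-242686) = 55963634286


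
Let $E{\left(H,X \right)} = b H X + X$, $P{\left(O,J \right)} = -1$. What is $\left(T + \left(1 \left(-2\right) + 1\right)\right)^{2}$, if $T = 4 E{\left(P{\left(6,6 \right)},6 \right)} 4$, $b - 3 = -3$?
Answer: $9025$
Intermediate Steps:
$b = 0$ ($b = 3 - 3 = 0$)
$E{\left(H,X \right)} = X$ ($E{\left(H,X \right)} = 0 H X + X = 0 X + X = 0 + X = X$)
$T = 96$ ($T = 4 \cdot 6 \cdot 4 = 24 \cdot 4 = 96$)
$\left(T + \left(1 \left(-2\right) + 1\right)\right)^{2} = \left(96 + \left(1 \left(-2\right) + 1\right)\right)^{2} = \left(96 + \left(-2 + 1\right)\right)^{2} = \left(96 - 1\right)^{2} = 95^{2} = 9025$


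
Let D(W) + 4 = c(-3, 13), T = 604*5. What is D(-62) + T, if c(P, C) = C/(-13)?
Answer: 3015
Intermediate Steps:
T = 3020
c(P, C) = -C/13 (c(P, C) = C*(-1/13) = -C/13)
D(W) = -5 (D(W) = -4 - 1/13*13 = -4 - 1 = -5)
D(-62) + T = -5 + 3020 = 3015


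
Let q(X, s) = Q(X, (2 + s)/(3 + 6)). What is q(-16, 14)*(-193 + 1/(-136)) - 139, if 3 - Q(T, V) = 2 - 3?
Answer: -30975/34 ≈ -911.03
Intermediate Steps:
Q(T, V) = 4 (Q(T, V) = 3 - (2 - 3) = 3 - 1*(-1) = 3 + 1 = 4)
q(X, s) = 4
q(-16, 14)*(-193 + 1/(-136)) - 139 = 4*(-193 + 1/(-136)) - 139 = 4*(-193 - 1/136) - 139 = 4*(-26249/136) - 139 = -26249/34 - 139 = -30975/34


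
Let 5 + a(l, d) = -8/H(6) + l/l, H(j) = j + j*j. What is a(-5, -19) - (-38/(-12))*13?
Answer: -635/14 ≈ -45.357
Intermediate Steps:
H(j) = j + j²
a(l, d) = -88/21 (a(l, d) = -5 + (-8*1/(6*(1 + 6)) + l/l) = -5 + (-8/(6*7) + 1) = -5 + (-8/42 + 1) = -5 + (-8*1/42 + 1) = -5 + (-4/21 + 1) = -5 + 17/21 = -88/21)
a(-5, -19) - (-38/(-12))*13 = -88/21 - (-38/(-12))*13 = -88/21 - (-38*(-1/12))*13 = -88/21 - 19*13/6 = -88/21 - 1*247/6 = -88/21 - 247/6 = -635/14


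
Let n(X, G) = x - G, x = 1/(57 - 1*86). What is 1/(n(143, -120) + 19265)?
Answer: 29/562164 ≈ 5.1586e-5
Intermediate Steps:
x = -1/29 (x = 1/(57 - 86) = 1/(-29) = -1/29 ≈ -0.034483)
n(X, G) = -1/29 - G
1/(n(143, -120) + 19265) = 1/((-1/29 - 1*(-120)) + 19265) = 1/((-1/29 + 120) + 19265) = 1/(3479/29 + 19265) = 1/(562164/29) = 29/562164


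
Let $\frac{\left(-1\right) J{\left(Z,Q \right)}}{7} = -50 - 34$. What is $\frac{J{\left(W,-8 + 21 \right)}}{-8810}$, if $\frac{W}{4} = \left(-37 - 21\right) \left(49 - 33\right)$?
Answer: $- \frac{294}{4405} \approx -0.066742$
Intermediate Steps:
$W = -3712$ ($W = 4 \left(-37 - 21\right) \left(49 - 33\right) = 4 \left(\left(-58\right) 16\right) = 4 \left(-928\right) = -3712$)
$J{\left(Z,Q \right)} = 588$ ($J{\left(Z,Q \right)} = - 7 \left(-50 - 34\right) = \left(-7\right) \left(-84\right) = 588$)
$\frac{J{\left(W,-8 + 21 \right)}}{-8810} = \frac{588}{-8810} = 588 \left(- \frac{1}{8810}\right) = - \frac{294}{4405}$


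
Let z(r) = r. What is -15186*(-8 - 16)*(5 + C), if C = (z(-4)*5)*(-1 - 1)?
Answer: 16400880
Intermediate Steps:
C = 40 (C = (-4*5)*(-1 - 1) = -20*(-2) = 40)
-15186*(-8 - 16)*(5 + C) = -15186*(-8 - 16)*(5 + 40) = -(-364464)*45 = -15186*(-1080) = 16400880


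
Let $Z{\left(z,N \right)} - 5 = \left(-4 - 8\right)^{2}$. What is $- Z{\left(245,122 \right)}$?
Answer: $-149$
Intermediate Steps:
$Z{\left(z,N \right)} = 149$ ($Z{\left(z,N \right)} = 5 + \left(-4 - 8\right)^{2} = 5 + \left(-12\right)^{2} = 5 + 144 = 149$)
$- Z{\left(245,122 \right)} = \left(-1\right) 149 = -149$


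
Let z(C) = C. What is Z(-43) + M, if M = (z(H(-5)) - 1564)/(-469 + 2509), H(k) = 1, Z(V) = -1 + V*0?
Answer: -1201/680 ≈ -1.7662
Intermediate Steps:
Z(V) = -1 (Z(V) = -1 + 0 = -1)
M = -521/680 (M = (1 - 1564)/(-469 + 2509) = -1563/2040 = -1563*1/2040 = -521/680 ≈ -0.76618)
Z(-43) + M = -1 - 521/680 = -1201/680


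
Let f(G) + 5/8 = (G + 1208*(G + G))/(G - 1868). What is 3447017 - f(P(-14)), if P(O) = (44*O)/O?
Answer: 196483328/57 ≈ 3.4471e+6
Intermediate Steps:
P(O) = 44
f(G) = -5/8 + 2417*G/(-1868 + G) (f(G) = -5/8 + (G + 1208*(G + G))/(G - 1868) = -5/8 + (G + 1208*(2*G))/(-1868 + G) = -5/8 + (G + 2416*G)/(-1868 + G) = -5/8 + (2417*G)/(-1868 + G) = -5/8 + 2417*G/(-1868 + G))
3447017 - f(P(-14)) = 3447017 - (9340 + 19331*44)/(8*(-1868 + 44)) = 3447017 - (9340 + 850564)/(8*(-1824)) = 3447017 - (-1)*859904/(8*1824) = 3447017 - 1*(-3359/57) = 3447017 + 3359/57 = 196483328/57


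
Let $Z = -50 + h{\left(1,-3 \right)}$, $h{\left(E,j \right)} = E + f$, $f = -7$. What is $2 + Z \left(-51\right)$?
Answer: $2858$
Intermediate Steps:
$h{\left(E,j \right)} = -7 + E$ ($h{\left(E,j \right)} = E - 7 = -7 + E$)
$Z = -56$ ($Z = -50 + \left(-7 + 1\right) = -50 - 6 = -56$)
$2 + Z \left(-51\right) = 2 - -2856 = 2 + 2856 = 2858$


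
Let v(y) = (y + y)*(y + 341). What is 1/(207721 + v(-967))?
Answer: 1/1418405 ≈ 7.0502e-7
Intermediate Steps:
v(y) = 2*y*(341 + y) (v(y) = (2*y)*(341 + y) = 2*y*(341 + y))
1/(207721 + v(-967)) = 1/(207721 + 2*(-967)*(341 - 967)) = 1/(207721 + 2*(-967)*(-626)) = 1/(207721 + 1210684) = 1/1418405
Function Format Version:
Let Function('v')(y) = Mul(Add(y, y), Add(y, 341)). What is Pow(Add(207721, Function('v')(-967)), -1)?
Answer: Rational(1, 1418405) ≈ 7.0502e-7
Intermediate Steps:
Function('v')(y) = Mul(2, y, Add(341, y)) (Function('v')(y) = Mul(Mul(2, y), Add(341, y)) = Mul(2, y, Add(341, y)))
Pow(Add(207721, Function('v')(-967)), -1) = Pow(Add(207721, Mul(2, -967, Add(341, -967))), -1) = Pow(Add(207721, Mul(2, -967, -626)), -1) = Pow(Add(207721, 1210684), -1) = Pow(1418405, -1) = Rational(1, 1418405)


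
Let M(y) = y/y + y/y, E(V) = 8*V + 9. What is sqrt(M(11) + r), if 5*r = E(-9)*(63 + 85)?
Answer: I*sqrt(46570)/5 ≈ 43.16*I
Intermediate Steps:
E(V) = 9 + 8*V
M(y) = 2 (M(y) = 1 + 1 = 2)
r = -9324/5 (r = ((9 + 8*(-9))*(63 + 85))/5 = ((9 - 72)*148)/5 = (-63*148)/5 = (1/5)*(-9324) = -9324/5 ≈ -1864.8)
sqrt(M(11) + r) = sqrt(2 - 9324/5) = sqrt(-9314/5) = I*sqrt(46570)/5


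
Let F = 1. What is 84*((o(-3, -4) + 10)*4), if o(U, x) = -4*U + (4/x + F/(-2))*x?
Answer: 9408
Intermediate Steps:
o(U, x) = -4*U + x*(-½ + 4/x) (o(U, x) = -4*U + (4/x + 1/(-2))*x = -4*U + (4/x + 1*(-½))*x = -4*U + (4/x - ½)*x = -4*U + (-½ + 4/x)*x = -4*U + x*(-½ + 4/x))
84*((o(-3, -4) + 10)*4) = 84*(((4 - 4*(-3) - ½*(-4)) + 10)*4) = 84*(((4 + 12 + 2) + 10)*4) = 84*((18 + 10)*4) = 84*(28*4) = 84*112 = 9408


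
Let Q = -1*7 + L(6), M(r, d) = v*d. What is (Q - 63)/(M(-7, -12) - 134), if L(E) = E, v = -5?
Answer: 32/37 ≈ 0.86486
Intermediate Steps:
M(r, d) = -5*d
Q = -1 (Q = -1*7 + 6 = -7 + 6 = -1)
(Q - 63)/(M(-7, -12) - 134) = (-1 - 63)/(-5*(-12) - 134) = -64/(60 - 134) = -64/(-74) = -1/74*(-64) = 32/37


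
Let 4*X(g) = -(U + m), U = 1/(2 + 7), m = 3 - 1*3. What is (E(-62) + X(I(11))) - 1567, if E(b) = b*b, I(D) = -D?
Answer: 81971/36 ≈ 2277.0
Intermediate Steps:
m = 0 (m = 3 - 3 = 0)
U = ⅑ (U = 1/9 = ⅑ ≈ 0.11111)
X(g) = -1/36 (X(g) = (-(⅑ + 0))/4 = (-1*⅑)/4 = (¼)*(-⅑) = -1/36)
E(b) = b²
(E(-62) + X(I(11))) - 1567 = ((-62)² - 1/36) - 1567 = (3844 - 1/36) - 1567 = 138383/36 - 1567 = 81971/36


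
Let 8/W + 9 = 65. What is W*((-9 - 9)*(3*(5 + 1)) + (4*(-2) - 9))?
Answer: -341/7 ≈ -48.714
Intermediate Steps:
W = 1/7 (W = 8/(-9 + 65) = 8/56 = 8*(1/56) = 1/7 ≈ 0.14286)
W*((-9 - 9)*(3*(5 + 1)) + (4*(-2) - 9)) = ((-9 - 9)*(3*(5 + 1)) + (4*(-2) - 9))/7 = (-54*6 + (-8 - 9))/7 = (-18*18 - 17)/7 = (-324 - 17)/7 = (1/7)*(-341) = -341/7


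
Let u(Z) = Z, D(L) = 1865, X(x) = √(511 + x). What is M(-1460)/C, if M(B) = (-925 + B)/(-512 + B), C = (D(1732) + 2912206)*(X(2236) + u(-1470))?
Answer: -584325/2066988305290306 - 795*√2747/4133976610580612 ≈ -2.9277e-10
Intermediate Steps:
C = -4283684370 + 2914071*√2747 (C = (1865 + 2912206)*(√(511 + 2236) - 1470) = 2914071*(√2747 - 1470) = 2914071*(-1470 + √2747) = -4283684370 + 2914071*√2747 ≈ -4.1310e+9)
M(B) = (-925 + B)/(-512 + B)
M(-1460)/C = ((-925 - 1460)/(-512 - 1460))/(-4283684370 + 2914071*√2747) = (-2385/(-1972))/(-4283684370 + 2914071*√2747) = (-1/1972*(-2385))/(-4283684370 + 2914071*√2747) = 2385/(1972*(-4283684370 + 2914071*√2747))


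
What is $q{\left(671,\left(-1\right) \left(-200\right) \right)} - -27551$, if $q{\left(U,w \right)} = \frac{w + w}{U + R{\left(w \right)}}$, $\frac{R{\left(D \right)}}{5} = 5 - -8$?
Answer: $\frac{1267371}{46} \approx 27552.0$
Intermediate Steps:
$R{\left(D \right)} = 65$ ($R{\left(D \right)} = 5 \left(5 - -8\right) = 5 \left(5 + 8\right) = 5 \cdot 13 = 65$)
$q{\left(U,w \right)} = \frac{2 w}{65 + U}$ ($q{\left(U,w \right)} = \frac{w + w}{U + 65} = \frac{2 w}{65 + U}$)
$q{\left(671,\left(-1\right) \left(-200\right) \right)} - -27551 = \frac{2 \left(\left(-1\right) \left(-200\right)\right)}{65 + 671} - -27551 = 2 \cdot 200 \cdot \frac{1}{736} + 27551 = \frac{25}{46} + 27551 = \frac{1267371}{46}$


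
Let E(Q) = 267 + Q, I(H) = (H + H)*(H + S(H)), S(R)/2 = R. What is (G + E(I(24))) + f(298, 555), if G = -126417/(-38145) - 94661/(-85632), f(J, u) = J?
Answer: 4382920609943/1088810880 ≈ 4025.4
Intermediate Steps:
S(R) = 2*R
I(H) = 6*H² (I(H) = (H + H)*(H + 2*H) = (2*H)*(3*H) = 6*H²)
G = 4812061463/1088810880 (G = -126417*(-1/38145) - 94661*(-1/85632) = 42139/12715 + 94661/85632 = 4812061463/1088810880 ≈ 4.4196)
(G + E(I(24))) + f(298, 555) = (4812061463/1088810880 + (267 + 6*24²)) + 298 = (4812061463/1088810880 + (267 + 6*576)) + 298 = (4812061463/1088810880 + (267 + 3456)) + 298 = (4812061463/1088810880 + 3723) + 298 = 4058454967703/1088810880 + 298 = 4382920609943/1088810880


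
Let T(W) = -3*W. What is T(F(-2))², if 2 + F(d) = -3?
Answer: 225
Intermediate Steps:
F(d) = -5 (F(d) = -2 - 3 = -5)
T(F(-2))² = (-3*(-5))² = 15² = 225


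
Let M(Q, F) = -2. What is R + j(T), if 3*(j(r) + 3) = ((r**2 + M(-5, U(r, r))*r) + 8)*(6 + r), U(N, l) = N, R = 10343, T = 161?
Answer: 4307389/3 ≈ 1.4358e+6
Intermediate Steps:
j(r) = -3 + (6 + r)*(8 + r**2 - 2*r)/3 (j(r) = -3 + (((r**2 - 2*r) + 8)*(6 + r))/3 = -3 + ((8 + r**2 - 2*r)*(6 + r))/3 = -3 + ((6 + r)*(8 + r**2 - 2*r))/3 = -3 + (6 + r)*(8 + r**2 - 2*r)/3)
R + j(T) = 10343 + (13 - 4/3*161 + (1/3)*161**3 + (4/3)*161**2) = 10343 + (13 - 644/3 + (1/3)*4173281 + (4/3)*25921) = 10343 + (13 - 644/3 + 4173281/3 + 103684/3) = 10343 + 4276360/3 = 4307389/3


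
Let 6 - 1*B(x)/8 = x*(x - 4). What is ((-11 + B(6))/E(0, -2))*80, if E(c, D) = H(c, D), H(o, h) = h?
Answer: 2360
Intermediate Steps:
E(c, D) = D
B(x) = 48 - 8*x*(-4 + x) (B(x) = 48 - 8*x*(x - 4) = 48 - 8*x*(-4 + x))
((-11 + B(6))/E(0, -2))*80 = ((-11 + (48 - 8*6**2 + 32*6))/(-2))*80 = ((-11 + (48 - 8*36 + 192))*(-1/2))*80 = ((-11 + (48 - 288 + 192))*(-1/2))*80 = ((-11 - 48)*(-1/2))*80 = -59*(-1/2)*80 = (59/2)*80 = 2360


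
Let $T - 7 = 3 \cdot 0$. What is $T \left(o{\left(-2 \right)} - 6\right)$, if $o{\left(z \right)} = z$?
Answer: $-56$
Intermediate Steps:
$T = 7$ ($T = 7 + 3 \cdot 0 = 7 + 0 = 7$)
$T \left(o{\left(-2 \right)} - 6\right) = 7 \left(-2 - 6\right) = 7 \left(-8\right) = -56$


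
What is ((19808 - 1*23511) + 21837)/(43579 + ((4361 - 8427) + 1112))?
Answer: 18134/40625 ≈ 0.44638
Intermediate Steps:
((19808 - 1*23511) + 21837)/(43579 + ((4361 - 8427) + 1112)) = ((19808 - 23511) + 21837)/(43579 + (-4066 + 1112)) = (-3703 + 21837)/(43579 - 2954) = 18134/40625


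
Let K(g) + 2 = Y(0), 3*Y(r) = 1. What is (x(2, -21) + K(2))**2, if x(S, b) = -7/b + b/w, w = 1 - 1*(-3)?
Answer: 6241/144 ≈ 43.340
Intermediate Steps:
Y(r) = 1/3 (Y(r) = (1/3)*1 = 1/3)
w = 4 (w = 1 + 3 = 4)
x(S, b) = -7/b + b/4
K(g) = -5/3 (K(g) = -2 + 1/3 = -5/3)
(x(2, -21) + K(2))**2 = ((-7/(-21) + (1/4)*(-21)) - 5/3)**2 = ((-7*(-1/21) - 21/4) - 5/3)**2 = ((1/3 - 21/4) - 5/3)**2 = (-59/12 - 5/3)**2 = (-79/12)**2 = 6241/144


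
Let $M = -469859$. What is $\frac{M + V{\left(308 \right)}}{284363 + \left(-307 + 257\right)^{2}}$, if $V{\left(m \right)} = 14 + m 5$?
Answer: $- \frac{468305}{286863} \approx -1.6325$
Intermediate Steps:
$V{\left(m \right)} = 14 + 5 m$
$\frac{M + V{\left(308 \right)}}{284363 + \left(-307 + 257\right)^{2}} = \frac{-469859 + \left(14 + 5 \cdot 308\right)}{284363 + \left(-307 + 257\right)^{2}} = \frac{-469859 + \left(14 + 1540\right)}{284363 + \left(-50\right)^{2}} = \frac{-469859 + 1554}{284363 + 2500} = - \frac{468305}{286863}$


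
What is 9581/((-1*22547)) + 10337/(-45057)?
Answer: -664759456/1015900179 ≈ -0.65436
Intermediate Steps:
9581/((-1*22547)) + 10337/(-45057) = 9581/(-22547) + 10337*(-1/45057) = 9581*(-1/22547) - 10337/45057 = -9581/22547 - 10337/45057 = -664759456/1015900179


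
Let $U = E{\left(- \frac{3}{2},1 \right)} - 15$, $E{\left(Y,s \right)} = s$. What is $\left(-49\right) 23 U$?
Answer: $15778$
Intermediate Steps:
$U = -14$ ($U = 1 - 15 = -14$)
$\left(-49\right) 23 U = \left(-49\right) 23 \left(-14\right) = \left(-1127\right) \left(-14\right) = 15778$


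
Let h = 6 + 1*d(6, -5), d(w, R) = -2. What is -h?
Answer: -4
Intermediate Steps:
h = 4 (h = 6 + 1*(-2) = 6 - 2 = 4)
-h = -1*4 = -4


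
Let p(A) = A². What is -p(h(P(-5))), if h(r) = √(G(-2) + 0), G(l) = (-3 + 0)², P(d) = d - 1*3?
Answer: -9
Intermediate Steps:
P(d) = -3 + d (P(d) = d - 3 = -3 + d)
G(l) = 9 (G(l) = (-3)² = 9)
h(r) = 3 (h(r) = √(9 + 0) = √9 = 3)
-p(h(P(-5))) = -1*3² = -1*9 = -9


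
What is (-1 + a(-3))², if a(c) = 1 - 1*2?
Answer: 4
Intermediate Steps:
a(c) = -1 (a(c) = 1 - 2 = -1)
(-1 + a(-3))² = (-1 - 1)² = (-2)² = 4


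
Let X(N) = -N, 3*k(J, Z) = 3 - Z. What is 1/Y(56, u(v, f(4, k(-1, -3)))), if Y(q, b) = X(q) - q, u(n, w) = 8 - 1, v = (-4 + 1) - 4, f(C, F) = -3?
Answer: -1/112 ≈ -0.0089286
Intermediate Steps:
k(J, Z) = 1 - Z/3 (k(J, Z) = (3 - Z)/3 = 1 - Z/3)
v = -7 (v = -3 - 4 = -7)
u(n, w) = 7
Y(q, b) = -2*q (Y(q, b) = -q - q = -2*q)
1/Y(56, u(v, f(4, k(-1, -3)))) = 1/(-2*56) = 1/(-112) = -1/112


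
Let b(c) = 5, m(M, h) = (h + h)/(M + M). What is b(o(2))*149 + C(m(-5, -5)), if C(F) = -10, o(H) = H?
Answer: 735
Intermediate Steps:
m(M, h) = h/M (m(M, h) = (2*h)/((2*M)) = (2*h)*(1/(2*M)) = h/M)
b(o(2))*149 + C(m(-5, -5)) = 5*149 - 10 = 745 - 10 = 735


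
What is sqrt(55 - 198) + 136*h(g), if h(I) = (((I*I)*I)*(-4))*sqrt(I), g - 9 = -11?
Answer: I*(sqrt(143) + 4352*sqrt(2)) ≈ 6166.6*I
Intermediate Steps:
g = -2 (g = 9 - 11 = -2)
h(I) = -4*I**(7/2) (h(I) = ((I**2*I)*(-4))*sqrt(I) = (I**3*(-4))*sqrt(I) = (-4*I**3)*sqrt(I) = -4*I**(7/2))
sqrt(55 - 198) + 136*h(g) = sqrt(55 - 198) + 136*(-(-32)*I*sqrt(2)) = sqrt(-143) + 136*(-(-32)*I*sqrt(2)) = I*sqrt(143) + 136*(32*I*sqrt(2)) = I*sqrt(143) + 4352*I*sqrt(2)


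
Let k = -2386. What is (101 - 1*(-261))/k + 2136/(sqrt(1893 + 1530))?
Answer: -181/1193 + 712*sqrt(3423)/1141 ≈ 36.357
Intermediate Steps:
(101 - 1*(-261))/k + 2136/(sqrt(1893 + 1530)) = (101 - 1*(-261))/(-2386) + 2136/(sqrt(1893 + 1530)) = (101 + 261)*(-1/2386) + 2136/(sqrt(3423)) = 362*(-1/2386) + 2136*(sqrt(3423)/3423) = -181/1193 + 712*sqrt(3423)/1141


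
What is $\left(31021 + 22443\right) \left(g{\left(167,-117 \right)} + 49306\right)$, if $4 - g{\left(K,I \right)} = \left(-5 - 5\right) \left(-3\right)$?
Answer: $2634705920$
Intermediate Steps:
$g{\left(K,I \right)} = -26$ ($g{\left(K,I \right)} = 4 - \left(-5 - 5\right) \left(-3\right) = 4 - \left(-10\right) \left(-3\right) = 4 - 30 = -26$)
$\left(31021 + 22443\right) \left(g{\left(167,-117 \right)} + 49306\right) = \left(31021 + 22443\right) \left(-26 + 49306\right) = 53464 \cdot 49280 = 2634705920$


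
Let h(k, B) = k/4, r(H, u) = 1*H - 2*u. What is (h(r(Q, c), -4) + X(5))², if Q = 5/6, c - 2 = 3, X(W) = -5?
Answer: 30625/576 ≈ 53.168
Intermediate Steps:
c = 5 (c = 2 + 3 = 5)
Q = ⅚ (Q = 5*(⅙) = ⅚ ≈ 0.83333)
r(H, u) = H - 2*u
h(k, B) = k/4 (h(k, B) = k*(¼) = k/4)
(h(r(Q, c), -4) + X(5))² = ((⅚ - 2*5)/4 - 5)² = ((⅚ - 10)/4 - 5)² = ((¼)*(-55/6) - 5)² = (-55/24 - 5)² = (-175/24)² = 30625/576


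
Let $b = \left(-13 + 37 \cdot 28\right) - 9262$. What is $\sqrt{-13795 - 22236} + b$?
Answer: $-8239 + i \sqrt{36031} \approx -8239.0 + 189.82 i$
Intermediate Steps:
$b = -8239$ ($b = \left(-13 + 1036\right) - 9262 = 1023 - 9262 = -8239$)
$\sqrt{-13795 - 22236} + b = \sqrt{-13795 - 22236} - 8239 = \sqrt{-36031} - 8239 = i \sqrt{36031} - 8239 = -8239 + i \sqrt{36031}$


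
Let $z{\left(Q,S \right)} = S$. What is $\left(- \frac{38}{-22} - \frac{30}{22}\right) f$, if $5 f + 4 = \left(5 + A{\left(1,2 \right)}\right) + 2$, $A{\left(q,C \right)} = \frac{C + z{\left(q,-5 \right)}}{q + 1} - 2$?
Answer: $- \frac{2}{55} \approx -0.036364$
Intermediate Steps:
$A{\left(q,C \right)} = -2 + \frac{-5 + C}{1 + q}$ ($A{\left(q,C \right)} = \frac{C - 5}{q + 1} - 2 = \frac{-5 + C}{1 + q} - 2 = -2 + \frac{-5 + C}{1 + q}$)
$f = - \frac{1}{10}$ ($f = - \frac{4}{5} + \frac{\left(5 + \frac{-7 + 2 - 2}{1 + 1}\right) + 2}{5} = - \frac{4}{5} + \frac{\left(5 + \frac{-7 + 2 - 2}{2}\right) + 2}{5} = - \frac{4}{5} + \frac{\left(5 + \frac{1}{2} \left(-7\right)\right) + 2}{5} = - \frac{4}{5} + \frac{\left(5 - \frac{7}{2}\right) + 2}{5} = - \frac{4}{5} + \frac{\frac{3}{2} + 2}{5} = - \frac{4}{5} + \frac{1}{5} \cdot \frac{7}{2} = - \frac{4}{5} + \frac{7}{10} = - \frac{1}{10} \approx -0.1$)
$\left(- \frac{38}{-22} - \frac{30}{22}\right) f = \left(- \frac{38}{-22} - \frac{30}{22}\right) \left(- \frac{1}{10}\right) = \left(\left(-38\right) \left(- \frac{1}{22}\right) - \frac{15}{11}\right) \left(- \frac{1}{10}\right) = \left(\frac{19}{11} - \frac{15}{11}\right) \left(- \frac{1}{10}\right) = \frac{4}{11} \left(- \frac{1}{10}\right) = - \frac{2}{55}$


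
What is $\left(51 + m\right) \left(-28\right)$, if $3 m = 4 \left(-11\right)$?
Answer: $- \frac{3052}{3} \approx -1017.3$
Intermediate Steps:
$m = - \frac{44}{3}$ ($m = \frac{4 \left(-11\right)}{3} = \frac{1}{3} \left(-44\right) = - \frac{44}{3} \approx -14.667$)
$\left(51 + m\right) \left(-28\right) = \left(51 - \frac{44}{3}\right) \left(-28\right) = \frac{109}{3} \left(-28\right) = - \frac{3052}{3}$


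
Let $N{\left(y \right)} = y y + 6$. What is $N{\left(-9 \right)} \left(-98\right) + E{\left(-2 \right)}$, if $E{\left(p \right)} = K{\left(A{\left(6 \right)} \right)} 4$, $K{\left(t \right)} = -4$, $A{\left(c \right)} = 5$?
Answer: $-8542$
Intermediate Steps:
$E{\left(p \right)} = -16$ ($E{\left(p \right)} = \left(-4\right) 4 = -16$)
$N{\left(y \right)} = 6 + y^{2}$ ($N{\left(y \right)} = y^{2} + 6 = 6 + y^{2}$)
$N{\left(-9 \right)} \left(-98\right) + E{\left(-2 \right)} = \left(6 + \left(-9\right)^{2}\right) \left(-98\right) - 16 = \left(6 + 81\right) \left(-98\right) - 16 = 87 \left(-98\right) - 16 = -8526 - 16 = -8542$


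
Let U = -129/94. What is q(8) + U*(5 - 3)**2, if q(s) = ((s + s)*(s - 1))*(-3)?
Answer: -16050/47 ≈ -341.49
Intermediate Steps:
q(s) = -6*s*(-1 + s) (q(s) = ((2*s)*(-1 + s))*(-3) = (2*s*(-1 + s))*(-3) = -6*s*(-1 + s))
U = -129/94 (U = -129*1/94 = -129/94 ≈ -1.3723)
q(8) + U*(5 - 3)**2 = 6*8*(1 - 1*8) - 129*(5 - 3)**2/94 = 6*8*(1 - 8) - 129/94*2**2 = 6*8*(-7) - 129/94*4 = -336 - 258/47 = -16050/47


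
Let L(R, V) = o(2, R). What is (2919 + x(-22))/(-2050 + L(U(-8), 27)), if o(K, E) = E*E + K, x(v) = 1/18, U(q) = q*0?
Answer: -52543/36864 ≈ -1.4253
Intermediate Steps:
U(q) = 0
x(v) = 1/18
o(K, E) = K + E**2 (o(K, E) = E**2 + K = K + E**2)
L(R, V) = 2 + R**2
(2919 + x(-22))/(-2050 + L(U(-8), 27)) = (2919 + 1/18)/(-2050 + (2 + 0**2)) = 52543/(18*(-2050 + (2 + 0))) = 52543/(18*(-2050 + 2)) = (52543/18)/(-2048) = (52543/18)*(-1/2048) = -52543/36864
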